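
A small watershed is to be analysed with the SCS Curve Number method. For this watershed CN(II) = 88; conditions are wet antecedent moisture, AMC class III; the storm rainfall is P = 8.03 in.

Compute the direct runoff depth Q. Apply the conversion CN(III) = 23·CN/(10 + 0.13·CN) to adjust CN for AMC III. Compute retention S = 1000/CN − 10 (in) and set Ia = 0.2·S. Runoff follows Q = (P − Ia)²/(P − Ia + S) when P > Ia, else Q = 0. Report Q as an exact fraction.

CN(III) from CN(II)=88: (23·88)/(10 + 0.13·88) = 6325/67 ≈ 94.403
Max retention: S = 1000/(6325/67) − 10 = 150/253 in (≈ 0.593 in)
Ia = 0.2·(150/253) = 30/253 in ≈ 0.119 in
P − Ia = 8.030 − 0.119 = 200159/25300 ≈ 7.911 in (> 0, runoff occurs)
Q: (200159/25300)² ÷ (215159/25300) = 40063625281/5443522700 in (≈ 7.360 in)

Q = 40063625281/5443522700 in ≈ 7.360 in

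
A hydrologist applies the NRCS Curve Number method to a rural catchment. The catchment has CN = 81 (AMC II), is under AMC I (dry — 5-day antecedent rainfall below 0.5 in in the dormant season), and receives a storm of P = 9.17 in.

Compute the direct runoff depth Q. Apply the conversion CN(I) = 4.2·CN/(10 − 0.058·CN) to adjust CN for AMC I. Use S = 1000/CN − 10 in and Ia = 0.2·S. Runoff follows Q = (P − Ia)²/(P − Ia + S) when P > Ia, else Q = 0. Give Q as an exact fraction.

Q = 1876398613489/394600871700 in ≈ 4.755 in

CN(I) from CN(II)=81: (4.2·81)/(10 − 0.058·81) = 170100/2651 ≈ 64.164
S = 1000/(170100/2651) − 10 = 9500/1701 in ≈ 5.585 in
Initial abstraction Ia = S/5 = (9500/1701)/5 = 1900/1701 ≈ 1.117 in
Excess rainfall: 9.170 − 1.117 = 8.053 in; P > Ia so Q > 0
Q = (1369817/170100)²/((1369817/170100) + 9500/1701) = (1876398613489/28934010000)/(2319817/170100) = 1876398613489/394600871700 in ≈ 4.755 in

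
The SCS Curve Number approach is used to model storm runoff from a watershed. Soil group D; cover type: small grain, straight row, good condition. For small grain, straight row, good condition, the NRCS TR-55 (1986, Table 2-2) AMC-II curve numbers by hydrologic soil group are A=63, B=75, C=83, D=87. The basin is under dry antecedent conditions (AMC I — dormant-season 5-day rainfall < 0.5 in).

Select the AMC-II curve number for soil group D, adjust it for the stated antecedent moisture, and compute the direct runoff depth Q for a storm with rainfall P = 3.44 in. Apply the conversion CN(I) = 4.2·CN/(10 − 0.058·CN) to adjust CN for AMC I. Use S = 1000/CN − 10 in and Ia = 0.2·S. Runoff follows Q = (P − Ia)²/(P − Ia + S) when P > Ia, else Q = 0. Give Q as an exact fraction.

Q = 7765321442/6557148675 in ≈ 1.184 in

NRCS table: small grain, straight row, good condition, soil group D → CN(II) = 87
Dry (AMC I): CN(I) = 4.2·87/(10 − 0.058·87) = (1827/5)/(2477/500) = 182700/2477 ≈ 73.759
Max retention: S = 1000/(182700/2477) − 10 = 6500/1827 in (≈ 3.558 in)
Ia = 0.2S: 0.2·3.558 = 0.712 in (exactly 1300/1827)
P − Ia = 3.440 − 0.712 = 124622/45675 ≈ 2.728 in (> 0, runoff occurs)
Runoff Q = (P−Ia)²/(P−Ia+S) = (2.728)²/(2.728+3.558) = 7765321442/6557148675 ≈ 1.184 in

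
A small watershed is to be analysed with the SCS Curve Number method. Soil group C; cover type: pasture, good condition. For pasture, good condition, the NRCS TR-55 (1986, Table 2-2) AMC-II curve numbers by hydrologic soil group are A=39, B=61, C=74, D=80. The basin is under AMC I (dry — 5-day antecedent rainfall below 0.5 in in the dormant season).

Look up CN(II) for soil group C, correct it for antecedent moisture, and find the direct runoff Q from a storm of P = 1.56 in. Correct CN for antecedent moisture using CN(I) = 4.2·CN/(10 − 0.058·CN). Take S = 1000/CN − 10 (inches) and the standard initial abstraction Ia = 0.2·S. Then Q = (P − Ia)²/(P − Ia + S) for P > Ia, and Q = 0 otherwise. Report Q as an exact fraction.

NRCS table: pasture, good condition, soil group C → CN(II) = 74
Dry (AMC I): CN(I) = 4.2·74/(10 − 0.058·74) = (1554/5)/(1427/250) = 77700/1427 ≈ 54.450
Retention S: 1000/CN − 10 with CN=54.450 → S = 6500/777 ≈ 8.366 in
Initial abstraction Ia = S/5 = (6500/777)/5 = 1300/777 ≈ 1.673 in
P = 1.560 ≤ Ia = 1.673 in: entire storm abstracted, Q = 0.

Q = 0 in ≈ 0.000 in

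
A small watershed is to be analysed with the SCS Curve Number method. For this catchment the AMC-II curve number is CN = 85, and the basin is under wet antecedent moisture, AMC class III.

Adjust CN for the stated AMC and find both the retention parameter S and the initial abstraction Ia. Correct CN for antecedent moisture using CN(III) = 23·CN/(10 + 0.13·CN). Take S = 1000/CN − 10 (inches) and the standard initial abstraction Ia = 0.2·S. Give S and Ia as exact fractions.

S = 300/391 in ≈ 0.767 in; Ia = 60/391 in ≈ 0.153 in

Adjust CN=85 to AMC III: 23·85/(10 + 0.13·85) → 1955 ÷ (421/20) = 39100/421 ≈ 92.874
Retention S: 1000/CN − 10 with CN=92.874 → S = 300/391 ≈ 0.767 in
Initial abstraction Ia = S/5 = (300/391)/5 = 60/391 ≈ 0.153 in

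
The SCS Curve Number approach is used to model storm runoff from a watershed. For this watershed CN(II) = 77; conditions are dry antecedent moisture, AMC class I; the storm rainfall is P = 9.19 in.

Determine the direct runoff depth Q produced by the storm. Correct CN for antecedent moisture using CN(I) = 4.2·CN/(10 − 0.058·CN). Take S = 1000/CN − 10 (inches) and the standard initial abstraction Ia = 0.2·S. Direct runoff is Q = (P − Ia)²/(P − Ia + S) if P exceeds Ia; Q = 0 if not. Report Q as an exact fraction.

Q = 1577593776529/389053919100 in ≈ 4.055 in

Dry (AMC I): CN(I) = 4.2·77/(10 − 0.058·77) = (1617/5)/(2767/500) = 161700/2767 ≈ 58.439
Max retention: S = 1000/(161700/2767) − 10 = 11500/1617 in (≈ 7.112 in)
Ia = 0.2S: 0.2·7.112 = 1.422 in (exactly 2300/1617)
Since P=9.190 > Ia=1.422: effective rainfall P−Ia = 1256023/161700 in
Runoff Q = (P−Ia)²/(P−Ia+S) = (7.768)²/(7.768+7.112) = 1577593776529/389053919100 ≈ 4.055 in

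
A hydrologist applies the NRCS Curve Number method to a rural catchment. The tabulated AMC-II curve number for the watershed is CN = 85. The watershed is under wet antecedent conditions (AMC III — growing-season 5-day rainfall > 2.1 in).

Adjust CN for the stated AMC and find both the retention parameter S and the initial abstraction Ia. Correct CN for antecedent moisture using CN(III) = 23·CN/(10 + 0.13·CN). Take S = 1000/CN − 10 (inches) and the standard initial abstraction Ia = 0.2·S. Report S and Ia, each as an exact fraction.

S = 300/391 in ≈ 0.767 in; Ia = 60/391 in ≈ 0.153 in

CN(III) from CN(II)=85: (23·85)/(10 + 0.13·85) = 39100/421 ≈ 92.874
Max retention: S = 1000/(39100/421) − 10 = 300/391 in (≈ 0.767 in)
Ia = 0.2S: 0.2·0.767 = 0.153 in (exactly 60/391)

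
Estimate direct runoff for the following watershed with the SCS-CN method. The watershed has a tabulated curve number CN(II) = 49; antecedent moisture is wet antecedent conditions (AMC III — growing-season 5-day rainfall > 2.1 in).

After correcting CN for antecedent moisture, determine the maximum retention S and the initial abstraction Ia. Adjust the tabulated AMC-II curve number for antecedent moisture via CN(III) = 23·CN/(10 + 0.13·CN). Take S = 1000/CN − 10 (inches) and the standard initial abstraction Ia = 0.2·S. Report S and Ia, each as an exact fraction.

S = 5100/1127 in ≈ 4.525 in; Ia = 1020/1127 in ≈ 0.905 in

Wet (AMC III): CN(III) = 23·49/(10 + 0.13·49) = 1127/(1637/100) = 112700/1637 ≈ 68.845
Retention S: 1000/CN − 10 with CN=68.845 → S = 5100/1127 ≈ 4.525 in
Ia = 0.2S: 0.2·4.525 = 0.905 in (exactly 1020/1127)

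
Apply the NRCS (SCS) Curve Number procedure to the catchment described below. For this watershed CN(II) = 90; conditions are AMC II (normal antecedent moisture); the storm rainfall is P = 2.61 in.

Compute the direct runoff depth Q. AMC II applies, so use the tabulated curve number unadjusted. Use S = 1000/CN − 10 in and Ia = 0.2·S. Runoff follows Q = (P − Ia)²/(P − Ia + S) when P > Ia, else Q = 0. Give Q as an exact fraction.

CN(II) = 90; AMC II needs no correction.
Max retention: S = 1000/90 − 10 = 10/9 in (≈ 1.111 in)
Ia = 0.2S: 0.2·1.111 = 0.222 in (exactly 2/9)
Excess rainfall: 2.610 − 0.222 = 2.388 in; P > Ia so Q > 0
Q: (2149/900)² ÷ (3149/900) = 4618201/2834100 in (≈ 1.630 in)

Q = 4618201/2834100 in ≈ 1.630 in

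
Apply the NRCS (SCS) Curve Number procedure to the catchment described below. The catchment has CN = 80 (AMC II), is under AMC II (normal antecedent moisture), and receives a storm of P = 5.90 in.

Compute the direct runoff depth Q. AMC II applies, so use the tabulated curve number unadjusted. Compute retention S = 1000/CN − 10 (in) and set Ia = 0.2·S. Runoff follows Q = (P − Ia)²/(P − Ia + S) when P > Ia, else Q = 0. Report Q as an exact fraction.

CN(II) = 80; AMC II needs no correction.
Max retention: S = 1000/80 − 10 = 5/2 in (≈ 2.500 in)
Ia = 0.2·(5/2) = 1/2 in ≈ 0.500 in
Since P=5.900 > Ia=0.500: effective rainfall P−Ia = 27/5 in
Runoff Q = (P−Ia)²/(P−Ia+S) = (5.400)²/(5.400+2.500) = 1458/395 ≈ 3.691 in

Q = 1458/395 in ≈ 3.691 in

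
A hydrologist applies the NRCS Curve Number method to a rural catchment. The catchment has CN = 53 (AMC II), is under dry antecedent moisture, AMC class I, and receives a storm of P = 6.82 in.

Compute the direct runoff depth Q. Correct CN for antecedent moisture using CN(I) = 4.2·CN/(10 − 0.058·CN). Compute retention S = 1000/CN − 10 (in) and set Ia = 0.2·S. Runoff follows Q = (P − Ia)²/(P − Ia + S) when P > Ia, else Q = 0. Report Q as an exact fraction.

Dry (AMC I): CN(I) = 4.2·53/(10 − 0.058·53) = (1113/5)/(3463/500) = 111300/3463 ≈ 32.140
S = 1000/(111300/3463) − 10 = 23500/1113 in ≈ 21.114 in
Ia = 0.2S: 0.2·21.114 = 4.223 in (exactly 4700/1113)
Excess rainfall: 6.820 − 4.223 = 2.597 in; P > Ia so Q > 0
Q = (144533/55650)²/((144533/55650) + 23500/1113) = (20889788089/3096922500)/(1319533/55650) = 20889788089/73432011450 in ≈ 0.284 in

Q = 20889788089/73432011450 in ≈ 0.284 in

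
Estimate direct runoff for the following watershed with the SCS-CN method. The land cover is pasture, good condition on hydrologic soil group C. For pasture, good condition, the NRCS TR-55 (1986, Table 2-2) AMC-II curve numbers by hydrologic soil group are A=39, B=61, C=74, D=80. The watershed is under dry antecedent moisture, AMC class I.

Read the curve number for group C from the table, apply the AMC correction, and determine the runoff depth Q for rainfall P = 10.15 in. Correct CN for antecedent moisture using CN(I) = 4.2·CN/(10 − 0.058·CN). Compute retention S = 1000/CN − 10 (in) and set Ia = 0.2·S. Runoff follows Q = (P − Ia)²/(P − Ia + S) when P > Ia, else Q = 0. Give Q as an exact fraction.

NRCS table: pasture, good condition, soil group C → CN(II) = 74
Dry (AMC I): CN(I) = 4.2·74/(10 − 0.058·74) = (1554/5)/(1427/250) = 77700/1427 ≈ 54.450
Max retention: S = 1000/(77700/1427) − 10 = 6500/777 in (≈ 8.366 in)
Initial abstraction Ia = S/5 = (6500/777)/5 = 1300/777 ≈ 1.673 in
Excess rainfall: 10.150 − 1.673 = 8.477 in; P > Ia so Q > 0
Q: (131731/15540)² ÷ (261731/15540) = 17353056361/4067299740 in (≈ 4.266 in)

Q = 17353056361/4067299740 in ≈ 4.266 in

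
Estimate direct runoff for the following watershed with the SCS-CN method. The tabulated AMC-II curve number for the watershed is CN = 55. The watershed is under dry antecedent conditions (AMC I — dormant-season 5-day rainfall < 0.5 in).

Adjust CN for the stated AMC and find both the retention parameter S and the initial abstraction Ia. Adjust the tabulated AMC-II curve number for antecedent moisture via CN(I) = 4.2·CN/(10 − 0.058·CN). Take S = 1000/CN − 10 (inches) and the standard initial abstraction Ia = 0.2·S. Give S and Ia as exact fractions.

S = 1500/77 in ≈ 19.481 in; Ia = 300/77 in ≈ 3.896 in

Adjust CN=55 to AMC I: 4.2·55/(10 − 0.058·55) → 231 ÷ (681/100) = 7700/227 ≈ 33.921
S = 1000/(7700/227) − 10 = 1500/77 in ≈ 19.481 in
Ia = 0.2·(1500/77) = 300/77 in ≈ 3.896 in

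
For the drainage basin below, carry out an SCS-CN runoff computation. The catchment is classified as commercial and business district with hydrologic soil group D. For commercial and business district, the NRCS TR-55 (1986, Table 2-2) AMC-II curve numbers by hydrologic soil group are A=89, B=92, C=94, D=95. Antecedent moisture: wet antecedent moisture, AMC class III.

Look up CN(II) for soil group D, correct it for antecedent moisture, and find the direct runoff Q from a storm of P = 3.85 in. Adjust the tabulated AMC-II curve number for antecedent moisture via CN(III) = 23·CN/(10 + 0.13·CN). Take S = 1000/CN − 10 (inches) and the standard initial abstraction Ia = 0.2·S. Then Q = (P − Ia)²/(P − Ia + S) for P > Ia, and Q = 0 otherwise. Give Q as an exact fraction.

NRCS table: commercial and business district, soil group D → CN(II) = 95
Wet (AMC III): CN(III) = 23·95/(10 + 0.13·95) = 2185/(447/20) = 43700/447 ≈ 97.763
Retention S: 1000/CN − 10 with CN=97.763 → S = 100/437 ≈ 0.229 in
Ia = 0.2·(100/437) = 20/437 in ≈ 0.046 in
Since P=3.850 > Ia=0.046: effective rainfall P−Ia = 33249/8740 in
Q: (33249/8740)² ÷ (35249/8740) = 1105496001/308076260 in (≈ 3.588 in)

Q = 1105496001/308076260 in ≈ 3.588 in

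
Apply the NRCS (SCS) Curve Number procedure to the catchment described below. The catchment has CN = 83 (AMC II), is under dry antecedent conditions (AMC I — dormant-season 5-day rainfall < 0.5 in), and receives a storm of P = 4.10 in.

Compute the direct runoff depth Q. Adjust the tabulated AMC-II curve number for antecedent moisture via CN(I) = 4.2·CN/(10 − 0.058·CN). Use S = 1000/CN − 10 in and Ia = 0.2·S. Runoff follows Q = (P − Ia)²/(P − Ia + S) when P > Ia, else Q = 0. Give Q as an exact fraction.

Adjust CN=83 to AMC I: 4.2·83/(10 − 0.058·83) → (1743/5) ÷ (2593/500) = 174300/2593 ≈ 67.219
S = 1000/(174300/2593) − 10 = 8500/1743 in ≈ 4.877 in
Ia = 0.2·(8500/1743) = 1700/1743 in ≈ 0.975 in
P − Ia = 4.100 − 0.975 = 54463/17430 ≈ 3.125 in (> 0, runoff occurs)
Q: (54463/17430)² ÷ (139463/17430) = 2966218369/2430840090 in (≈ 1.220 in)

Q = 2966218369/2430840090 in ≈ 1.220 in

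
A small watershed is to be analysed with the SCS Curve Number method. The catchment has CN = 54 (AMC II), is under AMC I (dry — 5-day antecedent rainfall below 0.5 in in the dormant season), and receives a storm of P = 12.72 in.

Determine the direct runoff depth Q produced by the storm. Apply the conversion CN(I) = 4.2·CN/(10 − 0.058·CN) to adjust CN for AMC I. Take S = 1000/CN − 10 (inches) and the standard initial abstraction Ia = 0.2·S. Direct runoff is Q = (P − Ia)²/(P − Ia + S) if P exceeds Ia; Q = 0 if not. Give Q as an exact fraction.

Q = 7540656818/2908043775 in ≈ 2.593 in

CN(I) from CN(II)=54: (4.2·54)/(10 − 0.058·54) = 56700/1717 ≈ 33.023
Max retention: S = 1000/(56700/1717) − 10 = 11500/567 in (≈ 20.282 in)
Initial abstraction Ia = S/5 = (11500/567)/5 = 2300/567 ≈ 4.056 in
P − Ia = 12.720 − 4.056 = 122806/14175 ≈ 8.664 in (> 0, runoff occurs)
Q = (122806/14175)²/((122806/14175) + 11500/567) = (15081313636/200930625)/(410306/14175) = 7540656818/2908043775 in ≈ 2.593 in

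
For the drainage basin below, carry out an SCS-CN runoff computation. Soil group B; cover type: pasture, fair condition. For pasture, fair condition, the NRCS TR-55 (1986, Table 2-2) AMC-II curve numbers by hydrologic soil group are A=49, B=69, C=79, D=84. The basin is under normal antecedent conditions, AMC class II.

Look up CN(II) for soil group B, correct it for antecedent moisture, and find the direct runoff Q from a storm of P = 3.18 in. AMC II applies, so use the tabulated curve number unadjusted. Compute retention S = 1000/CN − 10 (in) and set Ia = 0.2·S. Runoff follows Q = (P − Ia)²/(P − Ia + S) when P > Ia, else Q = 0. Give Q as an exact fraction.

Q = 61952641/80629950 in ≈ 0.768 in

NRCS table: pasture, fair condition, soil group B → CN(II) = 69
AMC II — tabulated CN = 69 applies directly.
S = 1000/69 − 10 = 310/69 in ≈ 4.493 in
Initial abstraction Ia = S/5 = (310/69)/5 = 62/69 ≈ 0.899 in
Since P=3.180 > Ia=0.899: effective rainfall P−Ia = 7871/3450 in
Q: (7871/3450)² ÷ (23371/3450) = 61952641/80629950 in (≈ 0.768 in)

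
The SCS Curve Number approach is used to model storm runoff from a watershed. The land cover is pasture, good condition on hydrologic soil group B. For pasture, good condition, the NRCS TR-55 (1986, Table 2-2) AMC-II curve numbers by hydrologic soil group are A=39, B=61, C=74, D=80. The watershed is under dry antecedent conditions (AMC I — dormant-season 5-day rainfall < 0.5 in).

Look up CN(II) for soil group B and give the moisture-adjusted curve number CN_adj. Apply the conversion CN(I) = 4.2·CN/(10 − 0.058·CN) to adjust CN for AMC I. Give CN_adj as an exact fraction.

NRCS table: pasture, good condition, soil group B → CN(II) = 61
Dry (AMC I): CN(I) = 4.2·61/(10 − 0.058·61) = (1281/5)/(3231/500) = 42700/1077 ≈ 39.647

CN_adj = 42700/1077 ≈ 39.647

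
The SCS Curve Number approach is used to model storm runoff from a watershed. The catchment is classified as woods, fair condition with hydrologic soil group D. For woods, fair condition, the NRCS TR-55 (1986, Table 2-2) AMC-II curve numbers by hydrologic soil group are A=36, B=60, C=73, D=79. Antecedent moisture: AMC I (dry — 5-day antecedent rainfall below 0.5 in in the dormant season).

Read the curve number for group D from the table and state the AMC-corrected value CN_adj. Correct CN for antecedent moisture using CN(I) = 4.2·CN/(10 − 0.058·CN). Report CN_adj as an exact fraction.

CN_adj = 7900/129 ≈ 61.240

NRCS table: woods, fair condition, soil group D → CN(II) = 79
Dry (AMC I): CN(I) = 4.2·79/(10 − 0.058·79) = (1659/5)/(2709/500) = 7900/129 ≈ 61.240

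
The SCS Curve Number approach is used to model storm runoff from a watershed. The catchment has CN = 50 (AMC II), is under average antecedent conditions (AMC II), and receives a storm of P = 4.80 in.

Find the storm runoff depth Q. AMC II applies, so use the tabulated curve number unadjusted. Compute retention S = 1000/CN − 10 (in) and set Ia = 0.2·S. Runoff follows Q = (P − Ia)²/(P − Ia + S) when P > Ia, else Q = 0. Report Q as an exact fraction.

Q = 49/80 in ≈ 0.613 in

AMC II — tabulated CN = 50 applies directly.
S = 1000/50 − 10 = 10 in ≈ 10.000 in
Ia = 0.2·10 = 2 in ≈ 2.000 in
Excess rainfall: 4.800 − 2.000 = 2.800 in; P > Ia so Q > 0
Q = (14/5)²/((14/5) + 10) = (196/25)/(64/5) = 49/80 in ≈ 0.613 in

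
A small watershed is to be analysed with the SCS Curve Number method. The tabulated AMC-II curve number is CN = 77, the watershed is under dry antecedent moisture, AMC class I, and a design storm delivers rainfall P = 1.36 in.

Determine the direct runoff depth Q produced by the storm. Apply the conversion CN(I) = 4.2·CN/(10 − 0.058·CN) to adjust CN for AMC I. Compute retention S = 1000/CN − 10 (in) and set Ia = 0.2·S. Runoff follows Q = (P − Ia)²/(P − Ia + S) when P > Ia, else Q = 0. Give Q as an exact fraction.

Q = 0 in ≈ 0.000 in

Dry (AMC I): CN(I) = 4.2·77/(10 − 0.058·77) = (1617/5)/(2767/500) = 161700/2767 ≈ 58.439
S = 1000/(161700/2767) − 10 = 11500/1617 in ≈ 7.112 in
Initial abstraction Ia = S/5 = (11500/1617)/5 = 2300/1617 ≈ 1.422 in
P = 1.360 ≤ Ia = 1.422 in: entire storm abstracted, Q = 0.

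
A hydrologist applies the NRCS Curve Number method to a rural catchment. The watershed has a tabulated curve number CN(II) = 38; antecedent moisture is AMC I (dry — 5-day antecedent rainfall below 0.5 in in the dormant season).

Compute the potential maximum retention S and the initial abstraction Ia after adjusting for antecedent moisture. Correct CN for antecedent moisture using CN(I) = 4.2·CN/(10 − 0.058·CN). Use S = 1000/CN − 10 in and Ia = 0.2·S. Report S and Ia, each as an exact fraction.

CN(I) from CN(II)=38: (4.2·38)/(10 − 0.058·38) = 39900/1949 ≈ 20.472
Retention S: 1000/CN − 10 with CN=20.472 → S = 15500/399 ≈ 38.847 in
Ia = 0.2·(15500/399) = 3100/399 in ≈ 7.769 in

S = 15500/399 in ≈ 38.847 in; Ia = 3100/399 in ≈ 7.769 in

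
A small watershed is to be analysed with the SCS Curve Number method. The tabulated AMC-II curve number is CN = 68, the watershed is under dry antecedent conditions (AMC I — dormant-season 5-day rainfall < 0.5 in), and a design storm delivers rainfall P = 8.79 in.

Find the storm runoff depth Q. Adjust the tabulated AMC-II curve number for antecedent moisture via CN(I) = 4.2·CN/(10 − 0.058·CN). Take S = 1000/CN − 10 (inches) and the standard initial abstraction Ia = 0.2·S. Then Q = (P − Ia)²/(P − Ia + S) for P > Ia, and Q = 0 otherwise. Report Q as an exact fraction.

Q = 54663842809/22626767100 in ≈ 2.416 in

Dry (AMC I): CN(I) = 4.2·68/(10 − 0.058·68) = (1428/5)/(757/125) = 35700/757 ≈ 47.160
Max retention: S = 1000/(35700/757) − 10 = 4000/357 in (≈ 11.204 in)
Ia = 0.2·(4000/357) = 800/357 in ≈ 2.241 in
P − Ia = 8.790 − 2.241 = 233803/35700 ≈ 6.549 in (> 0, runoff occurs)
Q: (233803/35700)² ÷ (633803/35700) = 54663842809/22626767100 in (≈ 2.416 in)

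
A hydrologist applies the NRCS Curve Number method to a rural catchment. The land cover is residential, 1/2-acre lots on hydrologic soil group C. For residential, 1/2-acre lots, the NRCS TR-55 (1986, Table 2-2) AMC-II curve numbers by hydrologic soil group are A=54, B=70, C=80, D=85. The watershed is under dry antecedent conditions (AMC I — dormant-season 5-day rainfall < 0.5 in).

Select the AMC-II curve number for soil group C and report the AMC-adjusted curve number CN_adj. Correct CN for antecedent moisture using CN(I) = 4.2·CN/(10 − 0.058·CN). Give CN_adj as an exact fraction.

CN_adj = 4200/67 ≈ 62.687

NRCS table: residential, 1/2-acre lots, soil group C → CN(II) = 80
CN(I) from CN(II)=80: (4.2·80)/(10 − 0.058·80) = 4200/67 ≈ 62.687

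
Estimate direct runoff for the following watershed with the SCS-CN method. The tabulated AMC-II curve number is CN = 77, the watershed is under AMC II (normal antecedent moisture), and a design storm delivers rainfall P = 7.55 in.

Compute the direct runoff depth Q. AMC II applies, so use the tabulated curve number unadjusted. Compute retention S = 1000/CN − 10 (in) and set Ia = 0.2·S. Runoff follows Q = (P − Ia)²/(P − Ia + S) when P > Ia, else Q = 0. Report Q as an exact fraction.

Average conditions: CN = 77 (no AMC adjustment).
S = 1000/77 − 10 = 230/77 in ≈ 2.987 in
Ia = 0.2·(230/77) = 46/77 in ≈ 0.597 in
Since P=7.550 > Ia=0.597: effective rainfall P−Ia = 10707/1540 in
Q: (10707/1540)² ÷ (15307/1540) = 114639849/23572780 in (≈ 4.863 in)

Q = 114639849/23572780 in ≈ 4.863 in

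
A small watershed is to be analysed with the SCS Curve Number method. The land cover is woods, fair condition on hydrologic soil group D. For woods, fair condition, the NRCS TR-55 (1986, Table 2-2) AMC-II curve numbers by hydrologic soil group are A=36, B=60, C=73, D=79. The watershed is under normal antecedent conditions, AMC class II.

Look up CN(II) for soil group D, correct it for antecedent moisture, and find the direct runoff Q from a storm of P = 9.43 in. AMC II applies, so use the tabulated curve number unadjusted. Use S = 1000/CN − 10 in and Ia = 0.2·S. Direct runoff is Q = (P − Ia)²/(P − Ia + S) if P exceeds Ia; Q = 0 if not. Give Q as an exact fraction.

Q = 4941668209/721246300 in ≈ 6.852 in

NRCS table: woods, fair condition, soil group D → CN(II) = 79
CN(II) = 79; AMC II needs no correction.
Retention S: 1000/CN − 10 with CN=79.000 → S = 210/79 ≈ 2.658 in
Initial abstraction Ia = S/5 = (210/79)/5 = 42/79 ≈ 0.532 in
Excess rainfall: 9.430 − 0.532 = 8.898 in; P > Ia so Q > 0
Q = (70297/7900)²/((70297/7900) + 210/79) = (4941668209/62410000)/(91297/7900) = 4941668209/721246300 in ≈ 6.852 in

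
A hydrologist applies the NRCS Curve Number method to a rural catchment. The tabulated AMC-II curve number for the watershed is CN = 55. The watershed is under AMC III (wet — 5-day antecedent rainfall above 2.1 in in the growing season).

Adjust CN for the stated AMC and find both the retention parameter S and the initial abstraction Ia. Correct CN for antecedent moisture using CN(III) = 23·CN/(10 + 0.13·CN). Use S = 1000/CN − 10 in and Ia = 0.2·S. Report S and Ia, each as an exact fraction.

CN(III) from CN(II)=55: (23·55)/(10 + 0.13·55) = 25300/343 ≈ 73.761
Max retention: S = 1000/(25300/343) − 10 = 900/253 in (≈ 3.557 in)
Initial abstraction Ia = S/5 = (900/253)/5 = 180/253 ≈ 0.711 in

S = 900/253 in ≈ 3.557 in; Ia = 180/253 in ≈ 0.711 in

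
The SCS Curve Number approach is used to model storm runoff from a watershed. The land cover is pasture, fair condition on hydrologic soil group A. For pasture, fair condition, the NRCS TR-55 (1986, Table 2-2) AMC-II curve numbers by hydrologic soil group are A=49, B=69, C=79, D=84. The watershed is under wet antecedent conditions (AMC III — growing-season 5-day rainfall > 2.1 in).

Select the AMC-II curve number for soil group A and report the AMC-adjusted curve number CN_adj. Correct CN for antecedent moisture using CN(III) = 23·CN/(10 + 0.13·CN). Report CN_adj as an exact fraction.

CN_adj = 112700/1637 ≈ 68.845

NRCS table: pasture, fair condition, soil group A → CN(II) = 49
Wet (AMC III): CN(III) = 23·49/(10 + 0.13·49) = 1127/(1637/100) = 112700/1637 ≈ 68.845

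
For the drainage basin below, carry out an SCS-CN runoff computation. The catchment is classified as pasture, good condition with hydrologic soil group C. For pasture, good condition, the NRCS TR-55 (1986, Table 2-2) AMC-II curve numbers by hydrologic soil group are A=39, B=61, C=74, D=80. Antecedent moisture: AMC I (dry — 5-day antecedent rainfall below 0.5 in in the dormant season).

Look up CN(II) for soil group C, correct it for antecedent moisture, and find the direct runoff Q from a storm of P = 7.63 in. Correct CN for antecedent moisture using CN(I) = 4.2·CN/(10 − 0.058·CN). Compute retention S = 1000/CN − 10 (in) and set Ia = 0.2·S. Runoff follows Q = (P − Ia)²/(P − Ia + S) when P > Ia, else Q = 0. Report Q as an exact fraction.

NRCS table: pasture, good condition, soil group C → CN(II) = 74
Adjust CN=74 to AMC I: 4.2·74/(10 − 0.058·74) → (1554/5) ÷ (1427/250) = 77700/1427 ≈ 54.450
S = 1000/(77700/1427) − 10 = 6500/777 in ≈ 8.366 in
Ia = 0.2S: 0.2·8.366 = 1.673 in (exactly 1300/777)
Since P=7.630 > Ia=1.673: effective rainfall P−Ia = 462851/77700 in
Q: (462851/77700)² ÷ (1112851/77700) = 214231048201/86468522700 in (≈ 2.478 in)

Q = 214231048201/86468522700 in ≈ 2.478 in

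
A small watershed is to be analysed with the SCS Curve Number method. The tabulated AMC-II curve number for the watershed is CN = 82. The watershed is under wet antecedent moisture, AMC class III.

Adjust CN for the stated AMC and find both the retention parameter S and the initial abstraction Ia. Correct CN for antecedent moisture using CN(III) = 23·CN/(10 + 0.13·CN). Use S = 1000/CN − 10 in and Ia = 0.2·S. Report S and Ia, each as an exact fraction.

S = 900/943 in ≈ 0.954 in; Ia = 180/943 in ≈ 0.191 in

Wet (AMC III): CN(III) = 23·82/(10 + 0.13·82) = 1886/(1033/50) = 94300/1033 ≈ 91.288
Max retention: S = 1000/(94300/1033) − 10 = 900/943 in (≈ 0.954 in)
Ia = 0.2S: 0.2·0.954 = 0.191 in (exactly 180/943)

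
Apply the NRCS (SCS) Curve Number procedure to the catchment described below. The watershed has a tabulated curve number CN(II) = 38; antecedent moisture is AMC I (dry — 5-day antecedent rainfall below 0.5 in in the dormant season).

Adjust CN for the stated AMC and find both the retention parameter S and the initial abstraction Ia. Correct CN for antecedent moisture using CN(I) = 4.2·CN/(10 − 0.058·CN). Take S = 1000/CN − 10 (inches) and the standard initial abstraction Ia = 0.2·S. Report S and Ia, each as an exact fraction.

S = 15500/399 in ≈ 38.847 in; Ia = 3100/399 in ≈ 7.769 in

CN(I) from CN(II)=38: (4.2·38)/(10 − 0.058·38) = 39900/1949 ≈ 20.472
Max retention: S = 1000/(39900/1949) − 10 = 15500/399 in (≈ 38.847 in)
Ia = 0.2·(15500/399) = 3100/399 in ≈ 7.769 in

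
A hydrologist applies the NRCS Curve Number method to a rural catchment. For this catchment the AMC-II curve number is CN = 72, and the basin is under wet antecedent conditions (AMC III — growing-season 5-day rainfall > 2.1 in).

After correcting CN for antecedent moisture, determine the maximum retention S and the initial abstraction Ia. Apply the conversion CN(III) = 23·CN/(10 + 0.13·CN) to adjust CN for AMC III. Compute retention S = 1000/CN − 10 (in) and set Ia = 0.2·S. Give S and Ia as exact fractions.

CN(III) from CN(II)=72: (23·72)/(10 + 0.13·72) = 10350/121 ≈ 85.537
S = 1000/(10350/121) − 10 = 350/207 in ≈ 1.691 in
Initial abstraction Ia = S/5 = (350/207)/5 = 70/207 ≈ 0.338 in

S = 350/207 in ≈ 1.691 in; Ia = 70/207 in ≈ 0.338 in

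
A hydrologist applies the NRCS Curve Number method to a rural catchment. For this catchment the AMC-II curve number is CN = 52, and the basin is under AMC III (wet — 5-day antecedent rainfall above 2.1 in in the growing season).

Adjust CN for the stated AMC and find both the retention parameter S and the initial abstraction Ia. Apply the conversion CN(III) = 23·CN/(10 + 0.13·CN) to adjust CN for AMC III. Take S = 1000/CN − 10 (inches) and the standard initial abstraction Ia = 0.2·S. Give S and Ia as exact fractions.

CN(III) from CN(II)=52: (23·52)/(10 + 0.13·52) = 29900/419 ≈ 71.360
Retention S: 1000/CN − 10 with CN=71.360 → S = 1200/299 ≈ 4.013 in
Ia = 0.2·(1200/299) = 240/299 in ≈ 0.803 in

S = 1200/299 in ≈ 4.013 in; Ia = 240/299 in ≈ 0.803 in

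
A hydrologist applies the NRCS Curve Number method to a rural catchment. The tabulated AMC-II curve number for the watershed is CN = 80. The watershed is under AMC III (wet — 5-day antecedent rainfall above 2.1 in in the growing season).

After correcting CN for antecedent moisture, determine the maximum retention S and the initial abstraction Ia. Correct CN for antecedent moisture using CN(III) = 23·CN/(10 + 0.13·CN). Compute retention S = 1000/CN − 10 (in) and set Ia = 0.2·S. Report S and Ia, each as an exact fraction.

S = 25/23 in ≈ 1.087 in; Ia = 5/23 in ≈ 0.217 in

CN(III) from CN(II)=80: (23·80)/(10 + 0.13·80) = 4600/51 ≈ 90.196
Retention S: 1000/CN − 10 with CN=90.196 → S = 25/23 ≈ 1.087 in
Initial abstraction Ia = S/5 = (25/23)/5 = 5/23 ≈ 0.217 in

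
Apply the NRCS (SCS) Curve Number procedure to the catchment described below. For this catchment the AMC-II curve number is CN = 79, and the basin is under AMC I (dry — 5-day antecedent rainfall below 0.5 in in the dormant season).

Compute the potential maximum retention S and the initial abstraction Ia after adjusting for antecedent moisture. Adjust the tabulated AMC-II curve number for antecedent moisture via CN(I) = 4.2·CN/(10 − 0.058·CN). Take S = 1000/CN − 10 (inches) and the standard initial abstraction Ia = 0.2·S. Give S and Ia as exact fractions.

S = 500/79 in ≈ 6.329 in; Ia = 100/79 in ≈ 1.266 in

Dry (AMC I): CN(I) = 4.2·79/(10 − 0.058·79) = (1659/5)/(2709/500) = 7900/129 ≈ 61.240
S = 1000/(7900/129) − 10 = 500/79 in ≈ 6.329 in
Initial abstraction Ia = S/5 = (500/79)/5 = 100/79 ≈ 1.266 in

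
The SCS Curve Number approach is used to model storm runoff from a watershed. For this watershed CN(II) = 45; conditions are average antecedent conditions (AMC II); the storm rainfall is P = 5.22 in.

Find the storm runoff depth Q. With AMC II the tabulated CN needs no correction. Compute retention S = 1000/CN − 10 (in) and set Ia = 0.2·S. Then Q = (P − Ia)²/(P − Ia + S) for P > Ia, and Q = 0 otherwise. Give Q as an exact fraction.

Average conditions: CN = 45 (no AMC adjustment).
Retention S: 1000/CN − 10 with CN=45.000 → S = 110/9 ≈ 12.222 in
Ia = 0.2·(110/9) = 22/9 in ≈ 2.444 in
P − Ia = 5.220 − 2.444 = 1249/450 ≈ 2.776 in (> 0, runoff occurs)
Q = (1249/450)²/((1249/450) + 110/9) = (1560001/202500)/(6749/450) = 1560001/3037050 in ≈ 0.514 in

Q = 1560001/3037050 in ≈ 0.514 in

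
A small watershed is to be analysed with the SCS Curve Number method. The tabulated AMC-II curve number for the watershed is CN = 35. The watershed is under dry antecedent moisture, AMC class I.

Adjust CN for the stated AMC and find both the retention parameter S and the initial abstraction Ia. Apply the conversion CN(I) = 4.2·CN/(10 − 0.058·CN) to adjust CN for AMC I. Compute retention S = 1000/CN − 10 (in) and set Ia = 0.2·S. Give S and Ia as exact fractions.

S = 6500/147 in ≈ 44.218 in; Ia = 1300/147 in ≈ 8.844 in

Dry (AMC I): CN(I) = 4.2·35/(10 − 0.058·35) = 147/(797/100) = 14700/797 ≈ 18.444
Max retention: S = 1000/(14700/797) − 10 = 6500/147 in (≈ 44.218 in)
Initial abstraction Ia = S/5 = (6500/147)/5 = 1300/147 ≈ 8.844 in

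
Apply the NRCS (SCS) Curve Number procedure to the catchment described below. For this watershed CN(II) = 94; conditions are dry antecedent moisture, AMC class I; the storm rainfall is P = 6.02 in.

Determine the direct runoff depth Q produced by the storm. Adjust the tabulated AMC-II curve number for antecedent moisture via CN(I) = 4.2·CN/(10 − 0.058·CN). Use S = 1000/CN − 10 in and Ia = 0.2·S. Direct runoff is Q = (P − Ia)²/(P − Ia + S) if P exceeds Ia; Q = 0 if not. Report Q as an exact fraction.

Q = 8841452841/1958027050 in ≈ 4.515 in

Adjust CN=94 to AMC I: 4.2·94/(10 − 0.058·94) → (1974/5) ÷ (1137/250) = 32900/379 ≈ 86.807
Max retention: S = 1000/(32900/379) − 10 = 500/329 in (≈ 1.520 in)
Ia = 0.2·(500/329) = 100/329 in ≈ 0.304 in
P − Ia = 6.020 − 0.304 = 94029/16450 ≈ 5.716 in (> 0, runoff occurs)
Q: (94029/16450)² ÷ (119029/16450) = 8841452841/1958027050 in (≈ 4.515 in)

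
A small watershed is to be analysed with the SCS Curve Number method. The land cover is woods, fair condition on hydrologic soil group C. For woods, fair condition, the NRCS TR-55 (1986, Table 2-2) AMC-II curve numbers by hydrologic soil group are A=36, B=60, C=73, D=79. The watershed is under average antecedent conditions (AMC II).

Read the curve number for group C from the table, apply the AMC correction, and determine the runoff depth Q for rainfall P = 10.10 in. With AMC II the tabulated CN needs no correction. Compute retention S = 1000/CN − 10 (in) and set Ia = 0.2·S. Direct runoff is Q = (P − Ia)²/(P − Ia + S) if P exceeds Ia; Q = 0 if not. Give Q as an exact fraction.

NRCS table: woods, fair condition, soil group C → CN(II) = 73
Average conditions: CN = 73 (no AMC adjustment).
Retention S: 1000/CN − 10 with CN=73.000 → S = 270/73 ≈ 3.699 in
Initial abstraction Ia = S/5 = (270/73)/5 = 54/73 ≈ 0.740 in
Since P=10.100 > Ia=0.740: effective rainfall P−Ia = 6833/730 in
Runoff Q = (P−Ia)²/(P−Ia+S) = (9.360)²/(9.360+3.699) = 46689889/6959090 ≈ 6.709 in

Q = 46689889/6959090 in ≈ 6.709 in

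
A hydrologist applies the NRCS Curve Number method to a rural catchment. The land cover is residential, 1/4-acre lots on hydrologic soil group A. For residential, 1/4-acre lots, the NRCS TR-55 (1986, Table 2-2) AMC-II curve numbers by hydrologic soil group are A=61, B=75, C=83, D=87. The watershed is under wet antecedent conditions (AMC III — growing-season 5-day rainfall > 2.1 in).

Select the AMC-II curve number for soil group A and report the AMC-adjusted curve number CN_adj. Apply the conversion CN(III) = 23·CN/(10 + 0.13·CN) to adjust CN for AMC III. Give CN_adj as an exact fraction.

CN_adj = 140300/1793 ≈ 78.249

NRCS table: residential, 1/4-acre lots, soil group A → CN(II) = 61
Adjust CN=61 to AMC III: 23·61/(10 + 0.13·61) → 1403 ÷ (1793/100) = 140300/1793 ≈ 78.249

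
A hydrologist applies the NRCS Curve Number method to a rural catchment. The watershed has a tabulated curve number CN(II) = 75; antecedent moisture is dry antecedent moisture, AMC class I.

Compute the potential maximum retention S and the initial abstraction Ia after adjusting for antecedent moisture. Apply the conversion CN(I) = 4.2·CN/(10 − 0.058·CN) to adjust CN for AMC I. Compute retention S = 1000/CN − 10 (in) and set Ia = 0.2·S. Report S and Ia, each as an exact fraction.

S = 500/63 in ≈ 7.937 in; Ia = 100/63 in ≈ 1.587 in

CN(I) from CN(II)=75: (4.2·75)/(10 − 0.058·75) = 6300/113 ≈ 55.752
S = 1000/(6300/113) − 10 = 500/63 in ≈ 7.937 in
Initial abstraction Ia = S/5 = (500/63)/5 = 100/63 ≈ 1.587 in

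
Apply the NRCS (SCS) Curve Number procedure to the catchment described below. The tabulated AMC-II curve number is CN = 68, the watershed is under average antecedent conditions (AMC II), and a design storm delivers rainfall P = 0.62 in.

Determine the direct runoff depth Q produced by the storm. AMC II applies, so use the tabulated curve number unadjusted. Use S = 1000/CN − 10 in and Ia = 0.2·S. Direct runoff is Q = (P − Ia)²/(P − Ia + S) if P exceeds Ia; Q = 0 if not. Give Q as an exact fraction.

Average conditions: CN = 68 (no AMC adjustment).
Retention S: 1000/CN − 10 with CN=68.000 → S = 80/17 ≈ 4.706 in
Ia = 0.2·(80/17) = 16/17 in ≈ 0.941 in
P = 0.620 ≤ Ia = 0.941 in: entire storm abstracted, Q = 0.

Q = 0 in ≈ 0.000 in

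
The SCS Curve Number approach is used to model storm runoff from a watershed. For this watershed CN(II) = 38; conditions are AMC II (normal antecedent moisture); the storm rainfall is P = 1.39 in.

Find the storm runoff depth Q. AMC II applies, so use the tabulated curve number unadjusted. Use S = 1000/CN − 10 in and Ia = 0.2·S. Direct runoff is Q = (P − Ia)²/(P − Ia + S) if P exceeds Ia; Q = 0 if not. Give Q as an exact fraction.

Q = 0 in ≈ 0.000 in

AMC II — tabulated CN = 38 applies directly.
S = 1000/38 − 10 = 310/19 in ≈ 16.316 in
Initial abstraction Ia = S/5 = (310/19)/5 = 62/19 ≈ 3.263 in
P = 1.390 ≤ Ia = 3.263 in: entire storm abstracted, Q = 0.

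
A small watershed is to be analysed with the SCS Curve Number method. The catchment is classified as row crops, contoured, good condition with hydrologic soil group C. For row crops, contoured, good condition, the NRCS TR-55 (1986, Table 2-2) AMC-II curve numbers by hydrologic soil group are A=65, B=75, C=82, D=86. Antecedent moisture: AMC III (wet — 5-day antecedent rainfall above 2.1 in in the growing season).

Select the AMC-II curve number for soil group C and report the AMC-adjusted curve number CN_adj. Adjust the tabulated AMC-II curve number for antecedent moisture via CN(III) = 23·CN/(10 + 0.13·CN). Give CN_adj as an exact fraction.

CN_adj = 94300/1033 ≈ 91.288

NRCS table: row crops, contoured, good condition, soil group C → CN(II) = 82
CN(III) from CN(II)=82: (23·82)/(10 + 0.13·82) = 94300/1033 ≈ 91.288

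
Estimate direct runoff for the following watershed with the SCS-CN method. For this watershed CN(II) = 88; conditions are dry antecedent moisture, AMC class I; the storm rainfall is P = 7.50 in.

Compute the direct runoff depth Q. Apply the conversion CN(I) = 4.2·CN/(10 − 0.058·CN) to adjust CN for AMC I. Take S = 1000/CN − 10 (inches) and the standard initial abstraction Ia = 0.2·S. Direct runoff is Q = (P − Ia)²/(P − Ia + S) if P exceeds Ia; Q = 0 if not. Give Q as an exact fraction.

Adjust CN=88 to AMC I: 4.2·88/(10 − 0.058·88) → (1848/5) ÷ (612/125) = 3850/51 ≈ 75.490
Max retention: S = 1000/(3850/51) − 10 = 250/77 in (≈ 3.247 in)
Initial abstraction Ia = S/5 = (250/77)/5 = 50/77 ≈ 0.649 in
P − Ia = 7.500 − 0.649 = 1055/154 ≈ 6.851 in (> 0, runoff occurs)
Q = (1055/154)²/((1055/154) + 250/77) = (1113025/23716)/(1555/154) = 222605/47894 in ≈ 4.648 in

Q = 222605/47894 in ≈ 4.648 in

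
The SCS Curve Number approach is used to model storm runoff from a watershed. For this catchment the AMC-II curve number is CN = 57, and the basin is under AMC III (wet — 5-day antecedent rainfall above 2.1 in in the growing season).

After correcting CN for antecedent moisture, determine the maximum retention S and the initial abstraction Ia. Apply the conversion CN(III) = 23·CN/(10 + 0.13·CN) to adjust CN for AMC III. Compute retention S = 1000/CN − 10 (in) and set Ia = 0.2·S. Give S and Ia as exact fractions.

Wet (AMC III): CN(III) = 23·57/(10 + 0.13·57) = 1311/(1741/100) = 131100/1741 ≈ 75.302
S = 1000/(131100/1741) − 10 = 4300/1311 in ≈ 3.280 in
Ia = 0.2S: 0.2·3.280 = 0.656 in (exactly 860/1311)

S = 4300/1311 in ≈ 3.280 in; Ia = 860/1311 in ≈ 0.656 in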